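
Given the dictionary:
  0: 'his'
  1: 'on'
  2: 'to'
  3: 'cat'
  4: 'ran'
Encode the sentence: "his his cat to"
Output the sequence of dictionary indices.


Look up each word in the dictionary:
  'his' -> 0
  'his' -> 0
  'cat' -> 3
  'to' -> 2

Encoded: [0, 0, 3, 2]


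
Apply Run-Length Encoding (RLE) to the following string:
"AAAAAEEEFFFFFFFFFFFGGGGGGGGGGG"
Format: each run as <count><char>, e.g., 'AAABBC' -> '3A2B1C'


Scanning runs left to right:
  i=0: run of 'A' x 5 -> '5A'
  i=5: run of 'E' x 3 -> '3E'
  i=8: run of 'F' x 11 -> '11F'
  i=19: run of 'G' x 11 -> '11G'

RLE = 5A3E11F11G


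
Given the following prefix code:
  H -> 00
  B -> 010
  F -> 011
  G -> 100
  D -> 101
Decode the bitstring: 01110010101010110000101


Decoding step by step:
Bits 011 -> F
Bits 100 -> G
Bits 101 -> D
Bits 010 -> B
Bits 101 -> D
Bits 100 -> G
Bits 00 -> H
Bits 101 -> D


Decoded message: FGDBDGHD


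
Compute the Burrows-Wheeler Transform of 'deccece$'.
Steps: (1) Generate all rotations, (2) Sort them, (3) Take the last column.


Rotations (sorted):
  0: $deccece -> last char: e
  1: ccece$de -> last char: e
  2: ce$decce -> last char: e
  3: cece$dec -> last char: c
  4: deccece$ -> last char: $
  5: e$deccec -> last char: c
  6: eccece$d -> last char: d
  7: ece$decc -> last char: c


BWT = eeec$cdc


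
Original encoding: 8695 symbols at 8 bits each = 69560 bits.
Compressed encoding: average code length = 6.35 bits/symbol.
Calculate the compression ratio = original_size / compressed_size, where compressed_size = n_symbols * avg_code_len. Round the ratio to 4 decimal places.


original_size = n_symbols * orig_bits = 8695 * 8 = 69560 bits
compressed_size = n_symbols * avg_code_len = 8695 * 6.35 = 55213.25 bits
ratio = original_size / compressed_size = 69560 / 55213.25 = 1.2598

Compression ratio = 1.2598


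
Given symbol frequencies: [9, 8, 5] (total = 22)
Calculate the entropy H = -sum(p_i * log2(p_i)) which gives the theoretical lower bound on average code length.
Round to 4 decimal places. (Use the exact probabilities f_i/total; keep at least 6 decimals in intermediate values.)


Per-symbol terms -p_i * log2(p_i) with p_i = f_i/22:
  p = 9/22 = 0.409091: log2(p) = -1.289507, -p*log2(p) = 0.527525
  p = 8/22 = 0.363636: log2(p) = -1.459432, -p*log2(p) = 0.530702
  p = 5/22 = 0.227273: log2(p) = -2.137504, -p*log2(p) = 0.485796
H = 0.527525 + 0.530702 + 0.485796 = 1.544023

H = 1.544 bits/symbol


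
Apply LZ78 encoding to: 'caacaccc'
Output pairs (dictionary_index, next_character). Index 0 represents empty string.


LZ78 encoding steps:
Dictionary: {0: ''}
Step 1: w='' (idx 0), next='c' -> output (0, 'c'), add 'c' as idx 1
Step 2: w='' (idx 0), next='a' -> output (0, 'a'), add 'a' as idx 2
Step 3: w='a' (idx 2), next='c' -> output (2, 'c'), add 'ac' as idx 3
Step 4: w='ac' (idx 3), next='c' -> output (3, 'c'), add 'acc' as idx 4
Step 5: w='c' (idx 1), end of input -> output (1, '')


Encoded: [(0, 'c'), (0, 'a'), (2, 'c'), (3, 'c'), (1, '')]


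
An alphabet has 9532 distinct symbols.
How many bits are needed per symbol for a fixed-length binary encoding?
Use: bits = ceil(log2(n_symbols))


log2(9532) = 13.2186
Bracket: 2^13 = 8192 < 9532 <= 2^14 = 16384
So ceil(log2(9532)) = 14

bits = ceil(log2(9532)) = ceil(13.2186) = 14 bits


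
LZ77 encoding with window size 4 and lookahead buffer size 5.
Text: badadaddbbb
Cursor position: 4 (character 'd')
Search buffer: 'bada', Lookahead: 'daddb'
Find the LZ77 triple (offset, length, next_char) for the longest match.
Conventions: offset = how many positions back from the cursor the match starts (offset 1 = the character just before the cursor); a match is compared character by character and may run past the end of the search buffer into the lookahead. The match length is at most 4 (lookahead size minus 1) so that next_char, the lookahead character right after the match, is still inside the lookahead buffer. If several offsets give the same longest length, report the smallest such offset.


Try each offset into the search buffer:
  offset=1 (pos 3, char 'a'): match length 0
  offset=2 (pos 2, char 'd'): match length 3
  offset=3 (pos 1, char 'a'): match length 0
  offset=4 (pos 0, char 'b'): match length 0
Longest match has length 3 at offset 2.
next_char = character at position 4 + 3 = 7 -> 'd'

Best match: offset=2, length=3 (matching 'dad' starting at position 2)
LZ77 triple: (2, 3, 'd')


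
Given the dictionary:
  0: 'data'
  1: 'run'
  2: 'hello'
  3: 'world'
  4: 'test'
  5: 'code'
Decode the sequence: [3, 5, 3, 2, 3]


Look up each index in the dictionary:
  3 -> 'world'
  5 -> 'code'
  3 -> 'world'
  2 -> 'hello'
  3 -> 'world'

Decoded: "world code world hello world"


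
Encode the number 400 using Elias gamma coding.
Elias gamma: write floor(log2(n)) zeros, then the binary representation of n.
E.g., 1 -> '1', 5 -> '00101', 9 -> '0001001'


num_bits = floor(log2(400)) + 1 = 9
leading_zeros = num_bits - 1 = 8
binary(400) = 110010000

Elias gamma(400) = '00000000' + '110010000' = 00000000110010000 (17 bits)


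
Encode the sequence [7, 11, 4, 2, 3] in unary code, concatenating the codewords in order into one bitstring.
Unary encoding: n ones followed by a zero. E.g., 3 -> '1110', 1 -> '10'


Encode each number as n ones followed by a terminating 0:
  7 -> 11111110 (8 bits)
  11 -> 111111111110 (12 bits)
  4 -> 11110 (5 bits)
  2 -> 110 (3 bits)
  3 -> 1110 (4 bits)
Total length = 8 + 12 + 5 + 3 + 4 = 32 bits.

Unary([7, 11, 4, 2, 3]) = 11111110111111111110111101101110 (32 bits)


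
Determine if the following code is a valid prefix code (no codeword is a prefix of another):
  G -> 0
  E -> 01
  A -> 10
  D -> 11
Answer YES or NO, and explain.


Checking each pair (does one codeword prefix another?):
  G='0' vs E='01': prefix -- VIOLATION

NO -- this is NOT a valid prefix code. G (0) is a prefix of E (01).


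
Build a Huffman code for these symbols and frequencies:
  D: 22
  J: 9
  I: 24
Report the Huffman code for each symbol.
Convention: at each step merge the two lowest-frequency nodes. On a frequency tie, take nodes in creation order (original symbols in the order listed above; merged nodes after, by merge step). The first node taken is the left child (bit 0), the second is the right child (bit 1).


Huffman tree construction:
Step 1: Merge J(9) + D(22) = 31
Step 2: Merge I(24) + (J+D)(31) = 55
Read each symbol's code off the tree from the root (left child = 0, right child = 1).

Codes:
  D: 11 (length 2)
  J: 10 (length 2)
  I: 0 (length 1)
Average code length: 86/55 = 1.5636 bits/symbol


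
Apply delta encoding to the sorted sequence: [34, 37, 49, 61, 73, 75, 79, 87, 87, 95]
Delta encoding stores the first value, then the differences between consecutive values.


First value: 34
Deltas:
  37 - 34 = 3
  49 - 37 = 12
  61 - 49 = 12
  73 - 61 = 12
  75 - 73 = 2
  79 - 75 = 4
  87 - 79 = 8
  87 - 87 = 0
  95 - 87 = 8


Delta encoded: [34, 3, 12, 12, 12, 2, 4, 8, 0, 8]


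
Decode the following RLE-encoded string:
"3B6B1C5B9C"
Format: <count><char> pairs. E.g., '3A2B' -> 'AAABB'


Expanding each <count><char> pair:
  3B -> 'BBB'
  6B -> 'BBBBBB'
  1C -> 'C'
  5B -> 'BBBBB'
  9C -> 'CCCCCCCCC'

Decoded = BBBBBBBBBCBBBBBCCCCCCCCC


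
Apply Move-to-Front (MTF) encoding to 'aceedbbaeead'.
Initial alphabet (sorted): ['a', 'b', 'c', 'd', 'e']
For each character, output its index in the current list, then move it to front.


MTF encoding:
'a': index 0 in ['a', 'b', 'c', 'd', 'e'] -> ['a', 'b', 'c', 'd', 'e']
'c': index 2 in ['a', 'b', 'c', 'd', 'e'] -> ['c', 'a', 'b', 'd', 'e']
'e': index 4 in ['c', 'a', 'b', 'd', 'e'] -> ['e', 'c', 'a', 'b', 'd']
'e': index 0 in ['e', 'c', 'a', 'b', 'd'] -> ['e', 'c', 'a', 'b', 'd']
'd': index 4 in ['e', 'c', 'a', 'b', 'd'] -> ['d', 'e', 'c', 'a', 'b']
'b': index 4 in ['d', 'e', 'c', 'a', 'b'] -> ['b', 'd', 'e', 'c', 'a']
'b': index 0 in ['b', 'd', 'e', 'c', 'a'] -> ['b', 'd', 'e', 'c', 'a']
'a': index 4 in ['b', 'd', 'e', 'c', 'a'] -> ['a', 'b', 'd', 'e', 'c']
'e': index 3 in ['a', 'b', 'd', 'e', 'c'] -> ['e', 'a', 'b', 'd', 'c']
'e': index 0 in ['e', 'a', 'b', 'd', 'c'] -> ['e', 'a', 'b', 'd', 'c']
'a': index 1 in ['e', 'a', 'b', 'd', 'c'] -> ['a', 'e', 'b', 'd', 'c']
'd': index 3 in ['a', 'e', 'b', 'd', 'c'] -> ['d', 'a', 'e', 'b', 'c']


Output: [0, 2, 4, 0, 4, 4, 0, 4, 3, 0, 1, 3]


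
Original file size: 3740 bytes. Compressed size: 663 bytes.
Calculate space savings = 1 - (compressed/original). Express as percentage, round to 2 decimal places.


ratio = compressed/original = 663/3740 = 0.177273
savings = 1 - ratio = 1 - 0.177273 = 0.822727
as a percentage: 0.822727 * 100 = 82.27%

Space savings = 1 - 663/3740 = 82.27%


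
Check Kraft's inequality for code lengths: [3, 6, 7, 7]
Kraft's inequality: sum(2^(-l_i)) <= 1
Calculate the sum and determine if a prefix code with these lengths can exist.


Sum = 2^(-3) + 2^(-6) + 2^(-7) + 2^(-7)
    = 0.125 + 0.015625 + 0.0078125 + 0.0078125
    = 20/128 = 0.15625
Since 0.15625 <= 1, Kraft's inequality IS satisfied.
A prefix code with these lengths CAN exist.

Kraft sum = 0.15625. Satisfied.


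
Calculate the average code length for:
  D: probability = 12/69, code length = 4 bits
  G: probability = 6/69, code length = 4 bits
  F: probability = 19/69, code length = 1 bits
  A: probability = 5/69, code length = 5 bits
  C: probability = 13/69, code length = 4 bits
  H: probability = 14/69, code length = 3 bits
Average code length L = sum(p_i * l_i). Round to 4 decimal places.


Weighted contributions p_i * l_i:
  D: (12/69) * 4 = 48/69
  G: (6/69) * 4 = 24/69
  F: (19/69) * 1 = 19/69
  A: (5/69) * 5 = 25/69
  C: (13/69) * 4 = 52/69
  H: (14/69) * 3 = 42/69
Sum = (48 + 24 + 19 + 25 + 52 + 42)/69 = 210/69

L = 210/69 = 3.0435 bits/symbol


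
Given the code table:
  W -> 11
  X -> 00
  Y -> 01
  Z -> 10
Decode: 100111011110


Decoding:
10 -> Z
01 -> Y
11 -> W
01 -> Y
11 -> W
10 -> Z


Result: ZYWYWZ


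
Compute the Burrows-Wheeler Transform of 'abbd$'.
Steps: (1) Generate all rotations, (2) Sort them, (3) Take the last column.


Rotations (sorted):
  0: $abbd -> last char: d
  1: abbd$ -> last char: $
  2: bbd$a -> last char: a
  3: bd$ab -> last char: b
  4: d$abb -> last char: b


BWT = d$abb


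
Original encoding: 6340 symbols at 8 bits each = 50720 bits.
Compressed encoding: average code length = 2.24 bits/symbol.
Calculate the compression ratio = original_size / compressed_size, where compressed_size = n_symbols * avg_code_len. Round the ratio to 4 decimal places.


original_size = n_symbols * orig_bits = 6340 * 8 = 50720 bits
compressed_size = n_symbols * avg_code_len = 6340 * 2.24 = 14201.6 bits
ratio = original_size / compressed_size = 50720 / 14201.6 = 3.5714

Compression ratio = 3.5714


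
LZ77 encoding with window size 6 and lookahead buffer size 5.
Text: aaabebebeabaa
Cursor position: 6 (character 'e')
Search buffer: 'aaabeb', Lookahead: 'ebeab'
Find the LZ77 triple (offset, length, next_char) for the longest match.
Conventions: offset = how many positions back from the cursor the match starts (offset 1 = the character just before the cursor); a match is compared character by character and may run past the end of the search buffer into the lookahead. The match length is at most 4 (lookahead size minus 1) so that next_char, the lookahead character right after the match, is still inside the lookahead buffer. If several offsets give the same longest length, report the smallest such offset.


Try each offset into the search buffer:
  offset=1 (pos 5, char 'b'): match length 0
  offset=2 (pos 4, char 'e'): match length 3
  offset=3 (pos 3, char 'b'): match length 0
  offset=4 (pos 2, char 'a'): match length 0
  offset=5 (pos 1, char 'a'): match length 0
  offset=6 (pos 0, char 'a'): match length 0
Longest match has length 3 at offset 2.
next_char = character at position 6 + 3 = 9 -> 'a'

Best match: offset=2, length=3 (matching 'ebe' starting at position 4)
LZ77 triple: (2, 3, 'a')


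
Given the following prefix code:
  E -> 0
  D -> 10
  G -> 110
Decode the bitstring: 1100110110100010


Decoding step by step:
Bits 110 -> G
Bits 0 -> E
Bits 110 -> G
Bits 110 -> G
Bits 10 -> D
Bits 0 -> E
Bits 0 -> E
Bits 10 -> D


Decoded message: GEGGDEED


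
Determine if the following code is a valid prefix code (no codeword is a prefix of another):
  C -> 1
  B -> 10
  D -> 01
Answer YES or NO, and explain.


Checking each pair (does one codeword prefix another?):
  C='1' vs B='10': prefix -- VIOLATION

NO -- this is NOT a valid prefix code. C (1) is a prefix of B (10).


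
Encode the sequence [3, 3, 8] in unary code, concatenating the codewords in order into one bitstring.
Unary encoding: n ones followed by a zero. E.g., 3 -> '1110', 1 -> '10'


Encode each number as n ones followed by a terminating 0:
  3 -> 1110 (4 bits)
  3 -> 1110 (4 bits)
  8 -> 111111110 (9 bits)
Total length = 4 + 4 + 9 = 17 bits.

Unary([3, 3, 8]) = 11101110111111110 (17 bits)


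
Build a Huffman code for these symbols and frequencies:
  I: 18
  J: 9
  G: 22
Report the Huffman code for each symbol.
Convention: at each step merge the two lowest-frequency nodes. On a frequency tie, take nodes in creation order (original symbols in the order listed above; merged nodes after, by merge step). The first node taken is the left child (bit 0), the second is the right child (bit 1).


Huffman tree construction:
Step 1: Merge J(9) + I(18) = 27
Step 2: Merge G(22) + (J+I)(27) = 49
Read each symbol's code off the tree from the root (left child = 0, right child = 1).

Codes:
  I: 11 (length 2)
  J: 10 (length 2)
  G: 0 (length 1)
Average code length: 76/49 = 1.5510 bits/symbol


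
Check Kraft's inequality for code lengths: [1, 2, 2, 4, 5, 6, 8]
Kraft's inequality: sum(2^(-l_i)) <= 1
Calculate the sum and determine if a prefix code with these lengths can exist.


Sum = 2^(-1) + 2^(-2) + 2^(-2) + 2^(-4) + 2^(-5) + 2^(-6) + 2^(-8)
    = 0.5 + 0.25 + 0.25 + 0.0625 + 0.03125 + 0.015625 + 0.00390625
    = 285/256 = 1.11328125
Since 1.11328125 > 1, Kraft's inequality is NOT satisfied.
A prefix code with these lengths CANNOT exist.

Kraft sum = 1.11328125. Not satisfied.


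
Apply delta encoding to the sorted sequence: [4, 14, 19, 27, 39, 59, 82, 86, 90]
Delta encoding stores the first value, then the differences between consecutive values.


First value: 4
Deltas:
  14 - 4 = 10
  19 - 14 = 5
  27 - 19 = 8
  39 - 27 = 12
  59 - 39 = 20
  82 - 59 = 23
  86 - 82 = 4
  90 - 86 = 4


Delta encoded: [4, 10, 5, 8, 12, 20, 23, 4, 4]


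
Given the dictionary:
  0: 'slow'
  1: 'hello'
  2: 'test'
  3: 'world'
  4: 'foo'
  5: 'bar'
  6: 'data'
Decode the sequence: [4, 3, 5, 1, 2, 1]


Look up each index in the dictionary:
  4 -> 'foo'
  3 -> 'world'
  5 -> 'bar'
  1 -> 'hello'
  2 -> 'test'
  1 -> 'hello'

Decoded: "foo world bar hello test hello"


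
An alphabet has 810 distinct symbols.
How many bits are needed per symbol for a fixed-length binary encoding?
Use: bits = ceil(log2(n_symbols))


log2(810) = 9.6618
Bracket: 2^9 = 512 < 810 <= 2^10 = 1024
So ceil(log2(810)) = 10

bits = ceil(log2(810)) = ceil(9.6618) = 10 bits


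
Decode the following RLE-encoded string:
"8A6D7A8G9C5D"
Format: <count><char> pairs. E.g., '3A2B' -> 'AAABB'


Expanding each <count><char> pair:
  8A -> 'AAAAAAAA'
  6D -> 'DDDDDD'
  7A -> 'AAAAAAA'
  8G -> 'GGGGGGGG'
  9C -> 'CCCCCCCCC'
  5D -> 'DDDDD'

Decoded = AAAAAAAADDDDDDAAAAAAAGGGGGGGGCCCCCCCCCDDDDD


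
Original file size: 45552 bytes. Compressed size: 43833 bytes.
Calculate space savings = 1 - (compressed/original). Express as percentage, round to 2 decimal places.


ratio = compressed/original = 43833/45552 = 0.962263
savings = 1 - ratio = 1 - 0.962263 = 0.037737
as a percentage: 0.037737 * 100 = 3.77%

Space savings = 1 - 43833/45552 = 3.77%


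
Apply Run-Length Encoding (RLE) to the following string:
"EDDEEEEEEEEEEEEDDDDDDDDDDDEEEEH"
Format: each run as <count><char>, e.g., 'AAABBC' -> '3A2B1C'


Scanning runs left to right:
  i=0: run of 'E' x 1 -> '1E'
  i=1: run of 'D' x 2 -> '2D'
  i=3: run of 'E' x 12 -> '12E'
  i=15: run of 'D' x 11 -> '11D'
  i=26: run of 'E' x 4 -> '4E'
  i=30: run of 'H' x 1 -> '1H'

RLE = 1E2D12E11D4E1H


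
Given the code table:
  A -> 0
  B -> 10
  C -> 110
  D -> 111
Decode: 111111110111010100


Decoding:
111 -> D
111 -> D
110 -> C
111 -> D
0 -> A
10 -> B
10 -> B
0 -> A


Result: DDCDABBA


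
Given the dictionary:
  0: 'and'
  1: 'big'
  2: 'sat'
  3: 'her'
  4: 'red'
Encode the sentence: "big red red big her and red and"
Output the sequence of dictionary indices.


Look up each word in the dictionary:
  'big' -> 1
  'red' -> 4
  'red' -> 4
  'big' -> 1
  'her' -> 3
  'and' -> 0
  'red' -> 4
  'and' -> 0

Encoded: [1, 4, 4, 1, 3, 0, 4, 0]


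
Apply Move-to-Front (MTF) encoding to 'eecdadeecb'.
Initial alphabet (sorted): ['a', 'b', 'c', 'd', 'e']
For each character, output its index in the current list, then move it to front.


MTF encoding:
'e': index 4 in ['a', 'b', 'c', 'd', 'e'] -> ['e', 'a', 'b', 'c', 'd']
'e': index 0 in ['e', 'a', 'b', 'c', 'd'] -> ['e', 'a', 'b', 'c', 'd']
'c': index 3 in ['e', 'a', 'b', 'c', 'd'] -> ['c', 'e', 'a', 'b', 'd']
'd': index 4 in ['c', 'e', 'a', 'b', 'd'] -> ['d', 'c', 'e', 'a', 'b']
'a': index 3 in ['d', 'c', 'e', 'a', 'b'] -> ['a', 'd', 'c', 'e', 'b']
'd': index 1 in ['a', 'd', 'c', 'e', 'b'] -> ['d', 'a', 'c', 'e', 'b']
'e': index 3 in ['d', 'a', 'c', 'e', 'b'] -> ['e', 'd', 'a', 'c', 'b']
'e': index 0 in ['e', 'd', 'a', 'c', 'b'] -> ['e', 'd', 'a', 'c', 'b']
'c': index 3 in ['e', 'd', 'a', 'c', 'b'] -> ['c', 'e', 'd', 'a', 'b']
'b': index 4 in ['c', 'e', 'd', 'a', 'b'] -> ['b', 'c', 'e', 'd', 'a']


Output: [4, 0, 3, 4, 3, 1, 3, 0, 3, 4]


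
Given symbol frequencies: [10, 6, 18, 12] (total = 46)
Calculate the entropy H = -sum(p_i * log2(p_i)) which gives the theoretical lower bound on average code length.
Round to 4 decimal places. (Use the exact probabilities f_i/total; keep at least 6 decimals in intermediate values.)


Per-symbol terms -p_i * log2(p_i) with p_i = f_i/46:
  p = 10/46 = 0.217391: log2(p) = -2.201634, -p*log2(p) = 0.478616
  p = 6/46 = 0.130435: log2(p) = -2.938599, -p*log2(p) = 0.383296
  p = 18/46 = 0.391304: log2(p) = -1.353637, -p*log2(p) = 0.529684
  p = 12/46 = 0.260870: log2(p) = -1.938599, -p*log2(p) = 0.505722
H = 0.478616 + 0.383296 + 0.529684 + 0.505722 = 1.897318

H = 1.8973 bits/symbol


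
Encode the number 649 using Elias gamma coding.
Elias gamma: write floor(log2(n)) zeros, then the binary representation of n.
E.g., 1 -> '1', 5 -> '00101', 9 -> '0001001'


num_bits = floor(log2(649)) + 1 = 10
leading_zeros = num_bits - 1 = 9
binary(649) = 1010001001

Elias gamma(649) = '000000000' + '1010001001' = 0000000001010001001 (19 bits)


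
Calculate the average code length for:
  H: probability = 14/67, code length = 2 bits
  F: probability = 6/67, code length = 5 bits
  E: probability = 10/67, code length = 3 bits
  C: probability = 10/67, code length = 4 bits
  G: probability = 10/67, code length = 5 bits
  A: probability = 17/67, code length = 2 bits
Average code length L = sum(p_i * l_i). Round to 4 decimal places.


Weighted contributions p_i * l_i:
  H: (14/67) * 2 = 28/67
  F: (6/67) * 5 = 30/67
  E: (10/67) * 3 = 30/67
  C: (10/67) * 4 = 40/67
  G: (10/67) * 5 = 50/67
  A: (17/67) * 2 = 34/67
Sum = (28 + 30 + 30 + 40 + 50 + 34)/67 = 212/67

L = 212/67 = 3.1642 bits/symbol


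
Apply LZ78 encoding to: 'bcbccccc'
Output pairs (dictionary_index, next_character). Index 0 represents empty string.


LZ78 encoding steps:
Dictionary: {0: ''}
Step 1: w='' (idx 0), next='b' -> output (0, 'b'), add 'b' as idx 1
Step 2: w='' (idx 0), next='c' -> output (0, 'c'), add 'c' as idx 2
Step 3: w='b' (idx 1), next='c' -> output (1, 'c'), add 'bc' as idx 3
Step 4: w='c' (idx 2), next='c' -> output (2, 'c'), add 'cc' as idx 4
Step 5: w='cc' (idx 4), end of input -> output (4, '')


Encoded: [(0, 'b'), (0, 'c'), (1, 'c'), (2, 'c'), (4, '')]


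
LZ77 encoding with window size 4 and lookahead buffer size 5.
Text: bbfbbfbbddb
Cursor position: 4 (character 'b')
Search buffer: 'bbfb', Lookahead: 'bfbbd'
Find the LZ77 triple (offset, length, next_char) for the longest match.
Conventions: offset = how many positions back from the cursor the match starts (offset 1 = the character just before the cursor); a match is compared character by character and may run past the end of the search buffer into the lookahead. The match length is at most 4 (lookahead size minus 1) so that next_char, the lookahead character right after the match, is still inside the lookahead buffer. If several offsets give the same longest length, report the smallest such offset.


Try each offset into the search buffer:
  offset=1 (pos 3, char 'b'): match length 1
  offset=2 (pos 2, char 'f'): match length 0
  offset=3 (pos 1, char 'b'): match length 4
  offset=4 (pos 0, char 'b'): match length 1
Longest match has length 4 at offset 3.
next_char = character at position 4 + 4 = 8 -> 'd'

Best match: offset=3, length=4 (matching 'bfbb' starting at position 1)
LZ77 triple: (3, 4, 'd')


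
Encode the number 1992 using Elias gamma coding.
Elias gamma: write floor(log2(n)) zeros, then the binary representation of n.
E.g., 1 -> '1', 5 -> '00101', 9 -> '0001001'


num_bits = floor(log2(1992)) + 1 = 11
leading_zeros = num_bits - 1 = 10
binary(1992) = 11111001000

Elias gamma(1992) = '0000000000' + '11111001000' = 000000000011111001000 (21 bits)


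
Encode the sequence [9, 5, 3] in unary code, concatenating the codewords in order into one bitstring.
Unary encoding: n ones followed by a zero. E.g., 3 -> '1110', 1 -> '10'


Encode each number as n ones followed by a terminating 0:
  9 -> 1111111110 (10 bits)
  5 -> 111110 (6 bits)
  3 -> 1110 (4 bits)
Total length = 10 + 6 + 4 = 20 bits.

Unary([9, 5, 3]) = 11111111101111101110 (20 bits)


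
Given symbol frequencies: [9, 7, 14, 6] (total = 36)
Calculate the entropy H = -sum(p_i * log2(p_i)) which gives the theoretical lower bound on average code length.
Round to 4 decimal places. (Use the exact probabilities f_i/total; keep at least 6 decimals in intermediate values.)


Per-symbol terms -p_i * log2(p_i) with p_i = f_i/36:
  p = 9/36 = 0.250000: log2(p) = -2.000000, -p*log2(p) = 0.500000
  p = 7/36 = 0.194444: log2(p) = -2.362570, -p*log2(p) = 0.459389
  p = 14/36 = 0.388889: log2(p) = -1.362570, -p*log2(p) = 0.529888
  p = 6/36 = 0.166667: log2(p) = -2.584963, -p*log2(p) = 0.430827
H = 0.500000 + 0.459389 + 0.529888 + 0.430827 = 1.920104

H = 1.9201 bits/symbol


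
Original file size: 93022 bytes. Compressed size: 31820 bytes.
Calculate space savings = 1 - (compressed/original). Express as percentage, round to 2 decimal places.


ratio = compressed/original = 31820/93022 = 0.34207
savings = 1 - ratio = 1 - 0.34207 = 0.65793
as a percentage: 0.65793 * 100 = 65.79%

Space savings = 1 - 31820/93022 = 65.79%


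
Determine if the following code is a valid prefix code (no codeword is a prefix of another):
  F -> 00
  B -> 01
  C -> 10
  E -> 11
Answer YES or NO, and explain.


Checking each pair (does one codeword prefix another?):
  F='00' vs B='01': no prefix
  F='00' vs C='10': no prefix
  F='00' vs E='11': no prefix
  B='01' vs F='00': no prefix
  B='01' vs C='10': no prefix
  B='01' vs E='11': no prefix
  C='10' vs F='00': no prefix
  C='10' vs B='01': no prefix
  C='10' vs E='11': no prefix
  E='11' vs F='00': no prefix
  E='11' vs B='01': no prefix
  E='11' vs C='10': no prefix
No violation found over all pairs.

YES -- this is a valid prefix code. No codeword is a prefix of any other codeword.


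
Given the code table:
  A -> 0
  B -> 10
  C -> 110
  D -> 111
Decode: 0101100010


Decoding:
0 -> A
10 -> B
110 -> C
0 -> A
0 -> A
10 -> B


Result: ABCAAB


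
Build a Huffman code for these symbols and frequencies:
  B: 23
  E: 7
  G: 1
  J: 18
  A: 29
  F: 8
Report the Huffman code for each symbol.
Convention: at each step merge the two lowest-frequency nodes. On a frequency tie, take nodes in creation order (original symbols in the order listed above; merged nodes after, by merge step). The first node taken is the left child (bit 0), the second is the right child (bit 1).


Huffman tree construction:
Step 1: Merge G(1) + E(7) = 8
Step 2: Merge F(8) + (G+E)(8) = 16
Step 3: Merge (F+(G+E))(16) + J(18) = 34
Step 4: Merge B(23) + A(29) = 52
Step 5: Merge ((F+(G+E))+J)(34) + (B+A)(52) = 86
Read each symbol's code off the tree from the root (left child = 0, right child = 1).

Codes:
  B: 10 (length 2)
  E: 0011 (length 4)
  G: 0010 (length 4)
  J: 01 (length 2)
  A: 11 (length 2)
  F: 000 (length 3)
Average code length: 196/86 = 2.2791 bits/symbol


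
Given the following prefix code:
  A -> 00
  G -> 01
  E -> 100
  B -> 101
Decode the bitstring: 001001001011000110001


Decoding step by step:
Bits 00 -> A
Bits 100 -> E
Bits 100 -> E
Bits 101 -> B
Bits 100 -> E
Bits 01 -> G
Bits 100 -> E
Bits 01 -> G


Decoded message: AEEBEGEG


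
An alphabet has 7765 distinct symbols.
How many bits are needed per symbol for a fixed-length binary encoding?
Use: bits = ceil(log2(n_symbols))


log2(7765) = 12.9228
Bracket: 2^12 = 4096 < 7765 <= 2^13 = 8192
So ceil(log2(7765)) = 13

bits = ceil(log2(7765)) = ceil(12.9228) = 13 bits


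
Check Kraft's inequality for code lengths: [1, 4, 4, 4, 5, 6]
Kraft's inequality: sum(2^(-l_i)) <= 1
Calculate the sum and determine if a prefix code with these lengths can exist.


Sum = 2^(-1) + 2^(-4) + 2^(-4) + 2^(-4) + 2^(-5) + 2^(-6)
    = 0.5 + 0.0625 + 0.0625 + 0.0625 + 0.03125 + 0.015625
    = 47/64 = 0.734375
Since 0.734375 <= 1, Kraft's inequality IS satisfied.
A prefix code with these lengths CAN exist.

Kraft sum = 0.734375. Satisfied.


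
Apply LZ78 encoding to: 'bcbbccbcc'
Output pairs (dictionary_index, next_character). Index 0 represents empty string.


LZ78 encoding steps:
Dictionary: {0: ''}
Step 1: w='' (idx 0), next='b' -> output (0, 'b'), add 'b' as idx 1
Step 2: w='' (idx 0), next='c' -> output (0, 'c'), add 'c' as idx 2
Step 3: w='b' (idx 1), next='b' -> output (1, 'b'), add 'bb' as idx 3
Step 4: w='c' (idx 2), next='c' -> output (2, 'c'), add 'cc' as idx 4
Step 5: w='b' (idx 1), next='c' -> output (1, 'c'), add 'bc' as idx 5
Step 6: w='c' (idx 2), end of input -> output (2, '')


Encoded: [(0, 'b'), (0, 'c'), (1, 'b'), (2, 'c'), (1, 'c'), (2, '')]


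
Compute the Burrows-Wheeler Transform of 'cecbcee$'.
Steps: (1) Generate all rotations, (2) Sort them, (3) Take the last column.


Rotations (sorted):
  0: $cecbcee -> last char: e
  1: bcee$cec -> last char: c
  2: cbcee$ce -> last char: e
  3: cecbcee$ -> last char: $
  4: cee$cecb -> last char: b
  5: e$cecbce -> last char: e
  6: ecbcee$c -> last char: c
  7: ee$cecbc -> last char: c


BWT = ece$becc


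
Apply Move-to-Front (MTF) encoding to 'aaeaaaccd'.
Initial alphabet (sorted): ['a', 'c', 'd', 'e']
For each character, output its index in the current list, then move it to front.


MTF encoding:
'a': index 0 in ['a', 'c', 'd', 'e'] -> ['a', 'c', 'd', 'e']
'a': index 0 in ['a', 'c', 'd', 'e'] -> ['a', 'c', 'd', 'e']
'e': index 3 in ['a', 'c', 'd', 'e'] -> ['e', 'a', 'c', 'd']
'a': index 1 in ['e', 'a', 'c', 'd'] -> ['a', 'e', 'c', 'd']
'a': index 0 in ['a', 'e', 'c', 'd'] -> ['a', 'e', 'c', 'd']
'a': index 0 in ['a', 'e', 'c', 'd'] -> ['a', 'e', 'c', 'd']
'c': index 2 in ['a', 'e', 'c', 'd'] -> ['c', 'a', 'e', 'd']
'c': index 0 in ['c', 'a', 'e', 'd'] -> ['c', 'a', 'e', 'd']
'd': index 3 in ['c', 'a', 'e', 'd'] -> ['d', 'c', 'a', 'e']


Output: [0, 0, 3, 1, 0, 0, 2, 0, 3]


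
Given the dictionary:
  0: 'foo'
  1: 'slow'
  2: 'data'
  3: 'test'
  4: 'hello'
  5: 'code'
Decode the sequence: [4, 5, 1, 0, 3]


Look up each index in the dictionary:
  4 -> 'hello'
  5 -> 'code'
  1 -> 'slow'
  0 -> 'foo'
  3 -> 'test'

Decoded: "hello code slow foo test"


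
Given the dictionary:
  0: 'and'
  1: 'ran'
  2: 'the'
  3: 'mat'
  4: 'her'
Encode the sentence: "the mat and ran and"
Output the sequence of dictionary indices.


Look up each word in the dictionary:
  'the' -> 2
  'mat' -> 3
  'and' -> 0
  'ran' -> 1
  'and' -> 0

Encoded: [2, 3, 0, 1, 0]


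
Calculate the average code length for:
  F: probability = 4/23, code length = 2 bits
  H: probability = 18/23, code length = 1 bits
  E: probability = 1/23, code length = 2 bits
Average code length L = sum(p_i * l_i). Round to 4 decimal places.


Weighted contributions p_i * l_i:
  F: (4/23) * 2 = 8/23
  H: (18/23) * 1 = 18/23
  E: (1/23) * 2 = 2/23
Sum = (8 + 18 + 2)/23 = 28/23

L = 28/23 = 1.2174 bits/symbol


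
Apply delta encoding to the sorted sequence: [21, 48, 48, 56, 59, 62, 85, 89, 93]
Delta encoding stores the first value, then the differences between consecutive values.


First value: 21
Deltas:
  48 - 21 = 27
  48 - 48 = 0
  56 - 48 = 8
  59 - 56 = 3
  62 - 59 = 3
  85 - 62 = 23
  89 - 85 = 4
  93 - 89 = 4


Delta encoded: [21, 27, 0, 8, 3, 3, 23, 4, 4]


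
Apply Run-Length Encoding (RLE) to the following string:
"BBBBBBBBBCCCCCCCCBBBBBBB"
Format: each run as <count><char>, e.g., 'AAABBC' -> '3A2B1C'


Scanning runs left to right:
  i=0: run of 'B' x 9 -> '9B'
  i=9: run of 'C' x 8 -> '8C'
  i=17: run of 'B' x 7 -> '7B'

RLE = 9B8C7B


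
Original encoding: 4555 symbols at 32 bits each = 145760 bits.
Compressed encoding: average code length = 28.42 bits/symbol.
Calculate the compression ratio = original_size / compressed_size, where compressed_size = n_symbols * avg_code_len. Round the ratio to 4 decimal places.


original_size = n_symbols * orig_bits = 4555 * 32 = 145760 bits
compressed_size = n_symbols * avg_code_len = 4555 * 28.42 = 129453.1 bits
ratio = original_size / compressed_size = 145760 / 129453.1 = 1.126

Compression ratio = 1.126


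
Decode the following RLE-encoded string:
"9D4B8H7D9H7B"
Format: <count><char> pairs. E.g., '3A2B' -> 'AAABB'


Expanding each <count><char> pair:
  9D -> 'DDDDDDDDD'
  4B -> 'BBBB'
  8H -> 'HHHHHHHH'
  7D -> 'DDDDDDD'
  9H -> 'HHHHHHHHH'
  7B -> 'BBBBBBB'

Decoded = DDDDDDDDDBBBBHHHHHHHHDDDDDDDHHHHHHHHHBBBBBBB


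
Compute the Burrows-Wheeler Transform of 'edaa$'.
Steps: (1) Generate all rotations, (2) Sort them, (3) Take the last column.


Rotations (sorted):
  0: $edaa -> last char: a
  1: a$eda -> last char: a
  2: aa$ed -> last char: d
  3: daa$e -> last char: e
  4: edaa$ -> last char: $


BWT = aade$


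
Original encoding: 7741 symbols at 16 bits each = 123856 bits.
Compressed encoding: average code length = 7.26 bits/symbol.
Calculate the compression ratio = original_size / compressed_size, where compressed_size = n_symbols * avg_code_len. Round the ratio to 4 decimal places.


original_size = n_symbols * orig_bits = 7741 * 16 = 123856 bits
compressed_size = n_symbols * avg_code_len = 7741 * 7.26 = 56199.66 bits
ratio = original_size / compressed_size = 123856 / 56199.66 = 2.2039

Compression ratio = 2.2039


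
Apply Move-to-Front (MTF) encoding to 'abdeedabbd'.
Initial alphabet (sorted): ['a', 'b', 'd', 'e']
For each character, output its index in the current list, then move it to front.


MTF encoding:
'a': index 0 in ['a', 'b', 'd', 'e'] -> ['a', 'b', 'd', 'e']
'b': index 1 in ['a', 'b', 'd', 'e'] -> ['b', 'a', 'd', 'e']
'd': index 2 in ['b', 'a', 'd', 'e'] -> ['d', 'b', 'a', 'e']
'e': index 3 in ['d', 'b', 'a', 'e'] -> ['e', 'd', 'b', 'a']
'e': index 0 in ['e', 'd', 'b', 'a'] -> ['e', 'd', 'b', 'a']
'd': index 1 in ['e', 'd', 'b', 'a'] -> ['d', 'e', 'b', 'a']
'a': index 3 in ['d', 'e', 'b', 'a'] -> ['a', 'd', 'e', 'b']
'b': index 3 in ['a', 'd', 'e', 'b'] -> ['b', 'a', 'd', 'e']
'b': index 0 in ['b', 'a', 'd', 'e'] -> ['b', 'a', 'd', 'e']
'd': index 2 in ['b', 'a', 'd', 'e'] -> ['d', 'b', 'a', 'e']


Output: [0, 1, 2, 3, 0, 1, 3, 3, 0, 2]


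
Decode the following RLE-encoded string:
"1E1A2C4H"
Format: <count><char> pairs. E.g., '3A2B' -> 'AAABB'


Expanding each <count><char> pair:
  1E -> 'E'
  1A -> 'A'
  2C -> 'CC'
  4H -> 'HHHH'

Decoded = EACCHHHH


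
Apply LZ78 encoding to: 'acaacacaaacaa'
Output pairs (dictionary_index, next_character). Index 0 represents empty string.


LZ78 encoding steps:
Dictionary: {0: ''}
Step 1: w='' (idx 0), next='a' -> output (0, 'a'), add 'a' as idx 1
Step 2: w='' (idx 0), next='c' -> output (0, 'c'), add 'c' as idx 2
Step 3: w='a' (idx 1), next='a' -> output (1, 'a'), add 'aa' as idx 3
Step 4: w='c' (idx 2), next='a' -> output (2, 'a'), add 'ca' as idx 4
Step 5: w='ca' (idx 4), next='a' -> output (4, 'a'), add 'caa' as idx 5
Step 6: w='a' (idx 1), next='c' -> output (1, 'c'), add 'ac' as idx 6
Step 7: w='aa' (idx 3), end of input -> output (3, '')


Encoded: [(0, 'a'), (0, 'c'), (1, 'a'), (2, 'a'), (4, 'a'), (1, 'c'), (3, '')]


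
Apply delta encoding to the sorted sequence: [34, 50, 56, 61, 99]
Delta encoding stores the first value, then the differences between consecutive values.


First value: 34
Deltas:
  50 - 34 = 16
  56 - 50 = 6
  61 - 56 = 5
  99 - 61 = 38


Delta encoded: [34, 16, 6, 5, 38]


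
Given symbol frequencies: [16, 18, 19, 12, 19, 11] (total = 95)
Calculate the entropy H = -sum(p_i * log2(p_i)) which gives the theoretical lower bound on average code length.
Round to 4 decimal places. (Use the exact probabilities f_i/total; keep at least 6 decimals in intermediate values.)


Per-symbol terms -p_i * log2(p_i) with p_i = f_i/95:
  p = 16/95 = 0.168421: log2(p) = -2.569856, -p*log2(p) = 0.432818
  p = 18/95 = 0.189474: log2(p) = -2.399931, -p*log2(p) = 0.454724
  p = 19/95 = 0.200000: log2(p) = -2.321928, -p*log2(p) = 0.464386
  p = 12/95 = 0.126316: log2(p) = -2.984893, -p*log2(p) = 0.377039
  p = 19/95 = 0.200000: log2(p) = -2.321928, -p*log2(p) = 0.464386
  p = 11/95 = 0.115789: log2(p) = -3.110424, -p*log2(p) = 0.360154
H = 0.432818 + 0.454724 + 0.464386 + 0.377039 + 0.464386 + 0.360154 = 2.553507

H = 2.5535 bits/symbol


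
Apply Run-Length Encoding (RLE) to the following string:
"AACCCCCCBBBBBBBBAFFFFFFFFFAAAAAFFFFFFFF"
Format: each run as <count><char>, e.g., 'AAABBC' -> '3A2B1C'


Scanning runs left to right:
  i=0: run of 'A' x 2 -> '2A'
  i=2: run of 'C' x 6 -> '6C'
  i=8: run of 'B' x 8 -> '8B'
  i=16: run of 'A' x 1 -> '1A'
  i=17: run of 'F' x 9 -> '9F'
  i=26: run of 'A' x 5 -> '5A'
  i=31: run of 'F' x 8 -> '8F'

RLE = 2A6C8B1A9F5A8F


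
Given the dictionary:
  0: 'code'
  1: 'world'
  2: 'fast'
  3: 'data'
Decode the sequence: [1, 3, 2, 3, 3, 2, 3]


Look up each index in the dictionary:
  1 -> 'world'
  3 -> 'data'
  2 -> 'fast'
  3 -> 'data'
  3 -> 'data'
  2 -> 'fast'
  3 -> 'data'

Decoded: "world data fast data data fast data"


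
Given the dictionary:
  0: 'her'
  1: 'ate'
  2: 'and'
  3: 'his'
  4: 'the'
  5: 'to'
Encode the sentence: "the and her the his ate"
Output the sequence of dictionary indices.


Look up each word in the dictionary:
  'the' -> 4
  'and' -> 2
  'her' -> 0
  'the' -> 4
  'his' -> 3
  'ate' -> 1

Encoded: [4, 2, 0, 4, 3, 1]


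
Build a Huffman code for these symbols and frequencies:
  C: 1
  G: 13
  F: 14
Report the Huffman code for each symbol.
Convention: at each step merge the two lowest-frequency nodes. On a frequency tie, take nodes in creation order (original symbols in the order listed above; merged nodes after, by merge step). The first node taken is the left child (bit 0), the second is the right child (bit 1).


Huffman tree construction:
Step 1: Merge C(1) + G(13) = 14
Step 2: Merge F(14) + (C+G)(14) = 28
Read each symbol's code off the tree from the root (left child = 0, right child = 1).

Codes:
  C: 10 (length 2)
  G: 11 (length 2)
  F: 0 (length 1)
Average code length: 42/28 = 1.5000 bits/symbol


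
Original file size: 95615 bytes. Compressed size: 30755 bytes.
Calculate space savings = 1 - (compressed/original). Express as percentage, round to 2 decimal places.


ratio = compressed/original = 30755/95615 = 0.321655
savings = 1 - ratio = 1 - 0.321655 = 0.678345
as a percentage: 0.678345 * 100 = 67.83%

Space savings = 1 - 30755/95615 = 67.83%


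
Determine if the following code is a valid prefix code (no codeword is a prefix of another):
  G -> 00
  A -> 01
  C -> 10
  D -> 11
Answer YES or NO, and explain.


Checking each pair (does one codeword prefix another?):
  G='00' vs A='01': no prefix
  G='00' vs C='10': no prefix
  G='00' vs D='11': no prefix
  A='01' vs G='00': no prefix
  A='01' vs C='10': no prefix
  A='01' vs D='11': no prefix
  C='10' vs G='00': no prefix
  C='10' vs A='01': no prefix
  C='10' vs D='11': no prefix
  D='11' vs G='00': no prefix
  D='11' vs A='01': no prefix
  D='11' vs C='10': no prefix
No violation found over all pairs.

YES -- this is a valid prefix code. No codeword is a prefix of any other codeword.


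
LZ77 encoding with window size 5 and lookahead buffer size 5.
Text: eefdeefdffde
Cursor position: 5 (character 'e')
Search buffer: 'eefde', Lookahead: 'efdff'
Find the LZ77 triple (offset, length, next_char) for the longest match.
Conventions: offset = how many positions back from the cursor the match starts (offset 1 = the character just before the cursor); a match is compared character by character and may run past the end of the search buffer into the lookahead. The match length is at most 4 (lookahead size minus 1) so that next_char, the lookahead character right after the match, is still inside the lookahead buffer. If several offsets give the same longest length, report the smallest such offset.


Try each offset into the search buffer:
  offset=1 (pos 4, char 'e'): match length 1
  offset=2 (pos 3, char 'd'): match length 0
  offset=3 (pos 2, char 'f'): match length 0
  offset=4 (pos 1, char 'e'): match length 3
  offset=5 (pos 0, char 'e'): match length 1
Longest match has length 3 at offset 4.
next_char = character at position 5 + 3 = 8 -> 'f'

Best match: offset=4, length=3 (matching 'efd' starting at position 1)
LZ77 triple: (4, 3, 'f')


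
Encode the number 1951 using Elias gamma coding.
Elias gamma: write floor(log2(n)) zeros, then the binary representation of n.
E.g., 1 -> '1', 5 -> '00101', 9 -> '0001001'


num_bits = floor(log2(1951)) + 1 = 11
leading_zeros = num_bits - 1 = 10
binary(1951) = 11110011111

Elias gamma(1951) = '0000000000' + '11110011111' = 000000000011110011111 (21 bits)


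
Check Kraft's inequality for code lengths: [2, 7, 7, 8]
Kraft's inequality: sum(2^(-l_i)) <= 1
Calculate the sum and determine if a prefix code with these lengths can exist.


Sum = 2^(-2) + 2^(-7) + 2^(-7) + 2^(-8)
    = 0.25 + 0.0078125 + 0.0078125 + 0.00390625
    = 69/256 = 0.26953125
Since 0.26953125 <= 1, Kraft's inequality IS satisfied.
A prefix code with these lengths CAN exist.

Kraft sum = 0.26953125. Satisfied.


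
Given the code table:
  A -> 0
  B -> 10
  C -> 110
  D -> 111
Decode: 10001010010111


Decoding:
10 -> B
0 -> A
0 -> A
10 -> B
10 -> B
0 -> A
10 -> B
111 -> D


Result: BAABBABD


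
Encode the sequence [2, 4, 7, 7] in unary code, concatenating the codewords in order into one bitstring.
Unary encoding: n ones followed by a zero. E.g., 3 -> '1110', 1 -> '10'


Encode each number as n ones followed by a terminating 0:
  2 -> 110 (3 bits)
  4 -> 11110 (5 bits)
  7 -> 11111110 (8 bits)
  7 -> 11111110 (8 bits)
Total length = 3 + 5 + 8 + 8 = 24 bits.

Unary([2, 4, 7, 7]) = 110111101111111011111110 (24 bits)


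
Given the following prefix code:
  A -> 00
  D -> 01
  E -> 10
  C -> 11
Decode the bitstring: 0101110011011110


Decoding step by step:
Bits 01 -> D
Bits 01 -> D
Bits 11 -> C
Bits 00 -> A
Bits 11 -> C
Bits 01 -> D
Bits 11 -> C
Bits 10 -> E


Decoded message: DDCACDCE


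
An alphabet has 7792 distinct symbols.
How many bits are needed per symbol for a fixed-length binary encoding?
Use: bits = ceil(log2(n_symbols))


log2(7792) = 12.9278
Bracket: 2^12 = 4096 < 7792 <= 2^13 = 8192
So ceil(log2(7792)) = 13

bits = ceil(log2(7792)) = ceil(12.9278) = 13 bits


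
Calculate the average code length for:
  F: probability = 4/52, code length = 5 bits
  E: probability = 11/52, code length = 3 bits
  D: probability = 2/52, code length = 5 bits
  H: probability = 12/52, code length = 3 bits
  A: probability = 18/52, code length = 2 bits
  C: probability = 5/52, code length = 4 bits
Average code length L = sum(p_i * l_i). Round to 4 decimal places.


Weighted contributions p_i * l_i:
  F: (4/52) * 5 = 20/52
  E: (11/52) * 3 = 33/52
  D: (2/52) * 5 = 10/52
  H: (12/52) * 3 = 36/52
  A: (18/52) * 2 = 36/52
  C: (5/52) * 4 = 20/52
Sum = (20 + 33 + 10 + 36 + 36 + 20)/52 = 155/52

L = 155/52 = 2.9808 bits/symbol
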